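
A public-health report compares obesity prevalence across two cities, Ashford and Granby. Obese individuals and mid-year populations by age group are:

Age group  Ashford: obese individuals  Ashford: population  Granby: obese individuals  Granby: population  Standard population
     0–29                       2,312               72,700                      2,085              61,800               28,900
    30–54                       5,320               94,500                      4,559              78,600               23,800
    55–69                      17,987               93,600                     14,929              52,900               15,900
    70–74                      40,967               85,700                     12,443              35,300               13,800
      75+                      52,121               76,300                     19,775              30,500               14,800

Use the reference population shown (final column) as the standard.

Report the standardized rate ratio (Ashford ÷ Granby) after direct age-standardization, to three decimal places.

1.034

Age-specific rates per 1,000 for Ashford: 31.802, 56.296, 192.169, 478.028, 683.106.
For Granby: 33.738, 58.003, 282.212, 352.493, 648.361.
Standard total = 97,200; weights = 0.2973, 0.2449, 0.1636, 0.1420, 0.1523.
Ashford: 0.2973×31.802 + 0.2449×56.296 + 0.1636×192.169 + 0.1420×478.028 + 0.1523×683.106 = 226.5552 per 1,000.
Granby: 0.2973×33.738 + 0.2449×58.003 + 0.1636×282.212 + 0.1420×352.493 + 0.1523×648.361 = 219.1645 per 1,000.
Ratio = 226.5552 ÷ 219.1645 = 1.03372.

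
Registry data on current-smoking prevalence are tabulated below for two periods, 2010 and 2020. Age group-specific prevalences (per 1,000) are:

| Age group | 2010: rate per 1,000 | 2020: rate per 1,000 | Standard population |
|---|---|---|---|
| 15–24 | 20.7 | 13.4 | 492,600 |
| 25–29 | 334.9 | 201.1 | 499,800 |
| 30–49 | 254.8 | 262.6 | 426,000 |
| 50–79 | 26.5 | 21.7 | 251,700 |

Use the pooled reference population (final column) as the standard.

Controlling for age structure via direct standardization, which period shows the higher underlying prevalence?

2010

Standard total = 1,670,100; weights = 0.2950, 0.2993, 0.2551, 0.1507.
2010: 0.2950×20.7 + 0.2993×334.9 + 0.2551×254.8 + 0.1507×26.5 = 175.3157 per 1,000.
2020: 0.2950×13.4 + 0.2993×201.1 + 0.2551×262.6 + 0.1507×21.7 = 134.3872 per 1,000.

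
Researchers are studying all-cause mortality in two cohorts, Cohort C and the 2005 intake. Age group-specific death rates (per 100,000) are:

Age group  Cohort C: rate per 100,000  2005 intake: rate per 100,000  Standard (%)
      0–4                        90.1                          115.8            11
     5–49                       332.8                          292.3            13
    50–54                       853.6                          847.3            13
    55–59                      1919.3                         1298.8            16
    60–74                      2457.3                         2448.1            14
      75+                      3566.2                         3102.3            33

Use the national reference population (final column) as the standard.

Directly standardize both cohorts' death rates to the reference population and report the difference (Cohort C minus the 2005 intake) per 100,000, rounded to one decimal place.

256.9

Standard weights: 0.11, 0.13, 0.13, 0.16, 0.14, 0.33.
Cohort C: 0.1100×90.1 + 0.1300×332.8 + 0.1300×853.6 + 0.1600×1919.3 + 0.1400×2457.3 + 0.3300×3566.2 = 1992.0990 per 100,000.
The 2005 intake: 0.1100×115.8 + 0.1300×292.3 + 0.1300×847.3 + 0.1600×1298.8 + 0.1400×2448.1 + 0.3300×3102.3 = 1735.1870 per 100,000.
Difference = 1992.0990 − 1735.1870 = 256.9120.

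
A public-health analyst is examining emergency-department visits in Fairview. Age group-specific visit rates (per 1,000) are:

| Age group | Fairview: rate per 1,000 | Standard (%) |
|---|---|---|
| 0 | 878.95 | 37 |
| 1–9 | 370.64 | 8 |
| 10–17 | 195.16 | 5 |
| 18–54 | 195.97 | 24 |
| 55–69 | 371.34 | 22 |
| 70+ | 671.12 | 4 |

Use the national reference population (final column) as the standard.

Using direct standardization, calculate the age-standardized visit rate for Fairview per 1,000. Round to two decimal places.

520.19

Standard weights: 0.37, 0.08, 0.05, 0.24, 0.22, 0.04.
Standardized rate: 0.3700×878.95 + 0.0800×370.64 + 0.0500×195.16 + 0.2400×195.97 + 0.2200×371.34 + 0.0400×671.12 = 520.1931 per 1,000.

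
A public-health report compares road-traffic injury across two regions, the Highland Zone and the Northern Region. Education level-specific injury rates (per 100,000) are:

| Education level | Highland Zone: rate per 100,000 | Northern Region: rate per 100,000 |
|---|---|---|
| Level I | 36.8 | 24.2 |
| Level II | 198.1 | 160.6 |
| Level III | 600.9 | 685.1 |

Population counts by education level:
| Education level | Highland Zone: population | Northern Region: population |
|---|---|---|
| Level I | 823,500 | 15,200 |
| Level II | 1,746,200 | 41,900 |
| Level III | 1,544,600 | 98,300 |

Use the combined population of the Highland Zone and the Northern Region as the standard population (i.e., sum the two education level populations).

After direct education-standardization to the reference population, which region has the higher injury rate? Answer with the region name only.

Combined standard total = 4,269,700; weights = 0.1964, 0.4188, 0.3848.
The Highland Zone: 0.1964×36.8 + 0.4188×198.1 + 0.3848×600.9 = 321.4056 per 100,000.
The Northern Region: 0.1964×24.2 + 0.4188×160.6 + 0.3848×685.1 = 335.6246 per 100,000.

Northern Region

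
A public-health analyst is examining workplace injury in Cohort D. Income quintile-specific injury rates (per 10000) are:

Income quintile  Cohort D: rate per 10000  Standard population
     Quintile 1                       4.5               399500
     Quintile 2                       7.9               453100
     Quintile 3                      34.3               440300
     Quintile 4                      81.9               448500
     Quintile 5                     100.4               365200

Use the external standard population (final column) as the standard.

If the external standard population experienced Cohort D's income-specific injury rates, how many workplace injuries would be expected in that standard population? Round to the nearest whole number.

Expected workplace injuries = Σ (standard pop × income-specific rate ÷ 10000)
= 399500×4.5/10000 + 453100×7.9/10000 + 440300×34.3/10000 + 448500×81.9/10000 + 365200×100.4/10000
= 179.78 + 357.95 + 1510.23 + 3673.22 + 3666.61 = 9387.78.

9388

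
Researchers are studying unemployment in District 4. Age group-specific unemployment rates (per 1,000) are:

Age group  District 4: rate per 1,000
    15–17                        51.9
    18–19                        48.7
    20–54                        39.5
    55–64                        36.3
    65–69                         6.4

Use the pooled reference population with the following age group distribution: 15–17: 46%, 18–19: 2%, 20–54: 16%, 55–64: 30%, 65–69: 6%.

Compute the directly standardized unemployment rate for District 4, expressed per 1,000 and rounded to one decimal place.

Standard weights: 0.46, 0.02, 0.16, 0.30, 0.06.
Standardized rate: 0.4600×51.9 + 0.0200×48.7 + 0.1600×39.5 + 0.3000×36.3 + 0.0600×6.4 = 42.4420 per 1,000.

42.4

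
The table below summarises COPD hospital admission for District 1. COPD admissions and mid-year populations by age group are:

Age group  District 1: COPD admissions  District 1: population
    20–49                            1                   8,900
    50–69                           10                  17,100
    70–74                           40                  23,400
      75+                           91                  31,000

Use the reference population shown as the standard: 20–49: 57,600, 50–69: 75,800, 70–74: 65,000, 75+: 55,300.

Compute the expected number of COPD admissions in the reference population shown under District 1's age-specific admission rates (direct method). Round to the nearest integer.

324

Age-specific rates per 10,000 for District 1: 1.12, 5.85, 17.09, 29.35.
Expected COPD admissions = Σ (standard pop × age-specific rate ÷ 10,000)
= 57,600×1.12/10,000 + 75,800×5.85/10,000 + 65,000×17.09/10,000 + 55,300×29.35/10,000
= 6.47 + 44.33 + 111.11 + 162.33 = 324.24.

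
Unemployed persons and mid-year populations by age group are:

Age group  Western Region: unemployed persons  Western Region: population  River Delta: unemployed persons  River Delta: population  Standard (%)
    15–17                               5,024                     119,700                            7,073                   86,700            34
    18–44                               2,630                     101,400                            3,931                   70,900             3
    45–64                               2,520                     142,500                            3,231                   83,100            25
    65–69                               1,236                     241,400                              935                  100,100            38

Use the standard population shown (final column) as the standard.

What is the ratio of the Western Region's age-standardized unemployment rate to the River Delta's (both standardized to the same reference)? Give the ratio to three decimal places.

Age-specific rates per 1,000 for the Western Region: 41.972, 25.937, 17.684, 5.120.
For the River Delta: 81.580, 55.444, 38.881, 9.341.
Standard weights: 0.34, 0.03, 0.25, 0.38.
The Western Region: 0.3400×41.972 + 0.0300×25.937 + 0.2500×17.684 + 0.3800×5.120 = 21.4152 per 1,000.
The River Delta: 0.3400×81.580 + 0.0300×55.444 + 0.2500×38.881 + 0.3800×9.341 = 42.6703 per 1,000.
Ratio = 21.4152 ÷ 42.6703 = 0.50188.

0.502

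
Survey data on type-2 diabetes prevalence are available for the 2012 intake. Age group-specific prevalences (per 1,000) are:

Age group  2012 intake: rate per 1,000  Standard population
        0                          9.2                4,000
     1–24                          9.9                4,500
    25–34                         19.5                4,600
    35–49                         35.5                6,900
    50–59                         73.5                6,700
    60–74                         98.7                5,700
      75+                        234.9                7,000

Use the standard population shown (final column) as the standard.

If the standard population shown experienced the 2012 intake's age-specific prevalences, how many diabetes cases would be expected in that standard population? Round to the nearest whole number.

Expected diabetes cases = Σ (standard pop × age-specific rate ÷ 1,000)
= 4,000×9.2/1,000 + 4,500×9.9/1,000 + 4,600×19.5/1,000 + 6,900×35.5/1,000 + 6,700×73.5/1,000 + 5,700×98.7/1,000 + 7,000×234.9/1,000
= 36.80 + 44.55 + 89.70 + 244.95 + 492.45 + 562.59 + 1644.30 = 3115.34.

3115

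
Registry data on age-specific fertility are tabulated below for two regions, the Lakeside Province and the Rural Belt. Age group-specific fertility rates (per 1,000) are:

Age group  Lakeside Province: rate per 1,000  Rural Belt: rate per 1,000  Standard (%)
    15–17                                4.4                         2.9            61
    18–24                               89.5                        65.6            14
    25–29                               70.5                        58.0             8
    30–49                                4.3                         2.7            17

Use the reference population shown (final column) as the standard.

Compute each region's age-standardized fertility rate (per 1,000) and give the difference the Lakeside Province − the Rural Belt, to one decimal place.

5.5

Standard weights: 0.61, 0.14, 0.08, 0.17.
The Lakeside Province: 0.6100×4.4 + 0.1400×89.5 + 0.0800×70.5 + 0.1700×4.3 = 21.5850 per 1,000.
The Rural Belt: 0.6100×2.9 + 0.1400×65.6 + 0.0800×58.0 + 0.1700×2.7 = 16.0520 per 1,000.
Difference = 21.5850 − 16.0520 = 5.5330.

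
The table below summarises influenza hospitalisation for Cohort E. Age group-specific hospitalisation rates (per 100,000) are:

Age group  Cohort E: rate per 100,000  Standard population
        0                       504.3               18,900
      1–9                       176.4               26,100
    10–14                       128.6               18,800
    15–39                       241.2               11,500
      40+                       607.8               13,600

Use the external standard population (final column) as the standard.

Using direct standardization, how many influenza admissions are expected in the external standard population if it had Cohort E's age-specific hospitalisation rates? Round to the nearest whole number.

Expected influenza admissions = Σ (standard pop × age-specific rate ÷ 100,000)
= 18,900×504.3/100,000 + 26,100×176.4/100,000 + 18,800×128.6/100,000 + 11,500×241.2/100,000 + 13,600×607.8/100,000
= 95.31 + 46.04 + 24.18 + 27.74 + 82.66 = 275.93.

276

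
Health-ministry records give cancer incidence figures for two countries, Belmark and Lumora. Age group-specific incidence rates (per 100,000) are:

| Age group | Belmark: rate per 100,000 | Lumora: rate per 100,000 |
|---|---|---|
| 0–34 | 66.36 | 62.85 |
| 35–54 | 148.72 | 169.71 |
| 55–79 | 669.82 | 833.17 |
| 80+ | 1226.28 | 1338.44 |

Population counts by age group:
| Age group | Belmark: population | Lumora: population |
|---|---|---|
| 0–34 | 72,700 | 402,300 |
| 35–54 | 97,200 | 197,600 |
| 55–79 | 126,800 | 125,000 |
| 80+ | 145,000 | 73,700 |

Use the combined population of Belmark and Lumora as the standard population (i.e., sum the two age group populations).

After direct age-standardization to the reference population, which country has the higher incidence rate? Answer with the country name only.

Lumora

Combined standard total = 1,240,300; weights = 0.3830, 0.2377, 0.2030, 0.1763.
Belmark: 0.3830×66.36 + 0.2377×148.72 + 0.2030×669.82 + 0.1763×1226.28 = 412.9741 per 100,000.
Lumora: 0.3830×62.85 + 0.2377×169.71 + 0.2030×833.17 + 0.1763×1338.44 = 469.5584 per 100,000.
The crude rates (638.50 vs 327.58) would put Belmark higher, but that reflects its age composition; once standardized to a common age structure, Lumora has the higher underlying rate.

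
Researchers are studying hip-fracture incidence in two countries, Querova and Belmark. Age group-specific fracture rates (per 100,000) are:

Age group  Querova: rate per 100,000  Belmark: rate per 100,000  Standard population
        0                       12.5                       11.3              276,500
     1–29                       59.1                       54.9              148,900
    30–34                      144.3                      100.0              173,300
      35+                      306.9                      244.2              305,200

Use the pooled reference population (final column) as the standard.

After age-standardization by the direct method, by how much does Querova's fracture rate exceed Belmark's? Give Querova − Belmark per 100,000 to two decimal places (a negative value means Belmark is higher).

30.72

Standard total = 903,900; weights = 0.3059, 0.1647, 0.1917, 0.3376.
Querova: 0.3059×12.5 + 0.1647×59.1 + 0.1917×144.3 + 0.3376×306.9 = 144.8493 per 100,000.
Belmark: 0.3059×11.3 + 0.1647×54.9 + 0.1917×100.0 + 0.3376×244.2 = 114.1265 per 100,000.
Difference = 144.8493 − 114.1265 = 30.7229.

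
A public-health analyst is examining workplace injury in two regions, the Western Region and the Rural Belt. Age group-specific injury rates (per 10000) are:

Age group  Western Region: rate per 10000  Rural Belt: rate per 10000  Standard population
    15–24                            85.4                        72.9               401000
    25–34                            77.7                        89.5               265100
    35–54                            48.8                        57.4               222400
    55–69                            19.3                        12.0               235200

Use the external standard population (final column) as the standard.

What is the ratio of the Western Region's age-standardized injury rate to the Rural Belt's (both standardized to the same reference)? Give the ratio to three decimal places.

Standard total = 1123700; weights = 0.3569, 0.2359, 0.1979, 0.2093.
The Western Region: 0.3569×85.4 + 0.2359×77.7 + 0.1979×48.8 + 0.2093×19.3 = 62.5044 per 10000.
The Rural Belt: 0.3569×72.9 + 0.2359×89.5 + 0.1979×57.4 + 0.2093×12.0 = 61.0016 per 10000.
Ratio = 62.5044 ÷ 61.0016 = 1.02463.

1.025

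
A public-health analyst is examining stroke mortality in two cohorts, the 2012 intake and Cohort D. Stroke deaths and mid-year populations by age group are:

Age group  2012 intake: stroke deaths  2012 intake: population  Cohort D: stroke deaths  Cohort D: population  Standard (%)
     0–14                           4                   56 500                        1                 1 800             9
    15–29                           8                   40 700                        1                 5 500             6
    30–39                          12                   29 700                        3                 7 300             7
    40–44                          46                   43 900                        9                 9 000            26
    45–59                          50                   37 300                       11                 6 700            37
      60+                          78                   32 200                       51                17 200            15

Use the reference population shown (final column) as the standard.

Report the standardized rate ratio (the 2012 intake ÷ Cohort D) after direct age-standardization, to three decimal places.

0.840

Age-specific rates per 100 000 for the 2012 intake: 7.08, 19.66, 40.40, 104.78, 134.05, 242.24.
For Cohort D: 55.56, 18.18, 41.10, 100.00, 164.18, 296.51.
Standard weights: 0.09, 0.06, 0.07, 0.26, 0.37, 0.15.
The 2012 intake: 0.0900×7.08 + 0.0600×19.66 + 0.0700×40.40 + 0.2600×104.78 + 0.3700×134.05 + 0.1500×242.24 = 117.8218 per 100 000.
Cohort D: 0.0900×55.56 + 0.0600×18.18 + 0.0700×41.10 + 0.2600×100.00 + 0.3700×164.18 + 0.1500×296.51 = 140.1906 per 100 000.
Ratio = 117.8218 ÷ 140.1906 = 0.84044.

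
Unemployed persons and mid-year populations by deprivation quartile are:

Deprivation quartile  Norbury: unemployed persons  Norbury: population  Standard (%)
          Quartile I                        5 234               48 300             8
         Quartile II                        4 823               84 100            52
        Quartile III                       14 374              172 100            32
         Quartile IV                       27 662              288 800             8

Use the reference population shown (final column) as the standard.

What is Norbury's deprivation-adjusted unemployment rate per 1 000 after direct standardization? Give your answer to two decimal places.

72.88

Deprivation-specific rates per 1 000 for Norbury: 108.364, 57.348, 83.521, 95.783.
Standard weights: 0.08, 0.52, 0.32, 0.08.
Standardized rate: 0.0800×108.364 + 0.5200×57.348 + 0.3200×83.521 + 0.0800×95.783 = 72.8797 per 1 000.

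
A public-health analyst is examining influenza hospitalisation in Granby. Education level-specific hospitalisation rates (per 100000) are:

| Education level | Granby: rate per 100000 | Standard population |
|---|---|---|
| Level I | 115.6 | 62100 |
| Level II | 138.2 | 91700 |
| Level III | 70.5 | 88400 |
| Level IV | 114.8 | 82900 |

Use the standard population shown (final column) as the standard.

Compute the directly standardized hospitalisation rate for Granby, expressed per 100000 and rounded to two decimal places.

109.51

Standard total = 325100; weights = 0.1910, 0.2821, 0.2719, 0.2550.
Standardized rate: 0.1910×115.6 + 0.2821×138.2 + 0.2719×70.5 + 0.2550×114.8 = 109.5073 per 100000.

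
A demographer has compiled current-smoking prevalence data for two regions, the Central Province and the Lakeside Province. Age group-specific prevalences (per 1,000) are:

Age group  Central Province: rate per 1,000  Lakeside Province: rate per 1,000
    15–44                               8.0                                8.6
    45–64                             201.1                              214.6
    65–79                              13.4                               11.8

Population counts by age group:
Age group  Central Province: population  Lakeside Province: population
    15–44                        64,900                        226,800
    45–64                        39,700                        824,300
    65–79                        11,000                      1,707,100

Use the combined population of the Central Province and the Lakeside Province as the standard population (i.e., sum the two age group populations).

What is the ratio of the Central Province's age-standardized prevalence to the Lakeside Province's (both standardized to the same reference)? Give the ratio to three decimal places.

0.956

Combined standard total = 2,873,800; weights = 0.1015, 0.3006, 0.5978.
The Central Province: 0.1015×8.0 + 0.3006×201.1 + 0.5978×13.4 = 69.2834 per 1,000.
The Lakeside Province: 0.1015×8.6 + 0.3006×214.6 + 0.5978×11.8 = 72.4464 per 1,000.
Ratio = 69.2834 ÷ 72.4464 = 0.95634.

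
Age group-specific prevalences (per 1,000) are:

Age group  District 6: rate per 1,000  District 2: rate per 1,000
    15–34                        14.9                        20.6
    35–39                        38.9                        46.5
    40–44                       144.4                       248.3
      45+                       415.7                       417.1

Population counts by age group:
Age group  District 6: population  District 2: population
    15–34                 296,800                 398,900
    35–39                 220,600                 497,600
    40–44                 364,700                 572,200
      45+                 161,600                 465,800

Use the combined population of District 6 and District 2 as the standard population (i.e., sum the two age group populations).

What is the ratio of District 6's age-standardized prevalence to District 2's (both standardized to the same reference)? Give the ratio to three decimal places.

0.801

Combined standard total = 2,978,200; weights = 0.2336, 0.2412, 0.3146, 0.2107.
District 6: 0.2336×14.9 + 0.2412×38.9 + 0.3146×144.4 + 0.2107×415.7 = 145.8607 per 1,000.
District 2: 0.2336×20.6 + 0.2412×46.5 + 0.3146×248.3 + 0.2107×417.1 = 182.0054 per 1,000.
Ratio = 145.8607 ÷ 182.0054 = 0.80141.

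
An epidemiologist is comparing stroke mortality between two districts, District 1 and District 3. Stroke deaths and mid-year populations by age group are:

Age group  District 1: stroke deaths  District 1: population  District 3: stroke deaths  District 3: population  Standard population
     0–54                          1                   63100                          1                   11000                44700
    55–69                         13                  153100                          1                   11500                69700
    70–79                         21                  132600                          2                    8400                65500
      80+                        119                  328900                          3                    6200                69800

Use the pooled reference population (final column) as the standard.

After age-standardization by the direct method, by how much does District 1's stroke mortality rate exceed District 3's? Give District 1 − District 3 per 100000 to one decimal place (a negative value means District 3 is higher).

-6.9

Age-specific rates per 100000 for District 1: 1.58, 8.49, 15.84, 36.18.
For District 3: 9.09, 8.70, 23.81, 48.39.
Standard total = 249700; weights = 0.1790, 0.2791, 0.2623, 0.2795.
District 1: 0.1790×1.58 + 0.2791×8.49 + 0.2623×15.84 + 0.2795×36.18 = 16.9221 per 100000.
District 3: 0.1790×9.09 + 0.2791×8.70 + 0.2623×23.81 + 0.2795×48.39 = 23.8262 per 100000.
Difference = 16.9221 − 23.8262 = -6.9040.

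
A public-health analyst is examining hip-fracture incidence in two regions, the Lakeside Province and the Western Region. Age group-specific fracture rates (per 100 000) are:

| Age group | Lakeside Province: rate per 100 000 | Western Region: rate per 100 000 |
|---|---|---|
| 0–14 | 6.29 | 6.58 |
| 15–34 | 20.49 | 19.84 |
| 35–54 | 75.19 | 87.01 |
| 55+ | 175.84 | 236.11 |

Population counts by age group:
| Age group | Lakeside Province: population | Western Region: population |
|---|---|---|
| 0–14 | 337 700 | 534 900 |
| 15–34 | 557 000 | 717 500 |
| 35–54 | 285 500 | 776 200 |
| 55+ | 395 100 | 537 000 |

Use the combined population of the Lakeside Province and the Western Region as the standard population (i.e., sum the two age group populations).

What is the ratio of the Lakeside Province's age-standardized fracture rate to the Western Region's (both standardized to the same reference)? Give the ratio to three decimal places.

Combined standard total = 4 140 900; weights = 0.2107, 0.3078, 0.2564, 0.2251.
The Lakeside Province: 0.2107×6.29 + 0.3078×20.49 + 0.2564×75.19 + 0.2251×175.84 = 66.4911 per 100 000.
The Western Region: 0.2107×6.58 + 0.3078×19.84 + 0.2564×87.01 + 0.2251×236.11 = 82.9492 per 100 000.
Ratio = 66.4911 ÷ 82.9492 = 0.80159.

0.802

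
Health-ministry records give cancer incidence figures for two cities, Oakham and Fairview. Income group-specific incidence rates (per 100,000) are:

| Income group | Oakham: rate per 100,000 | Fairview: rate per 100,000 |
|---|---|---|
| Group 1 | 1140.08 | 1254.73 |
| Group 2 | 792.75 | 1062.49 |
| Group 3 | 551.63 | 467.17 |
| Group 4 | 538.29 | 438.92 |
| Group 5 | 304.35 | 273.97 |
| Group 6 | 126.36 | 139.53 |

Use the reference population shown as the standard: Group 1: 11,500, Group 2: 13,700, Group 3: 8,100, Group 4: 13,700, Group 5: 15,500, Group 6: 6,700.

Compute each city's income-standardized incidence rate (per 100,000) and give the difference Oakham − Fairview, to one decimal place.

Standard total = 69,200; weights = 0.1662, 0.1980, 0.1171, 0.1980, 0.2240, 0.0968.
Oakham: 0.1662×1140.08 + 0.1980×792.75 + 0.1171×551.63 + 0.1980×538.29 + 0.2240×304.35 + 0.0968×126.36 = 597.9539 per 100,000.
Fairview: 0.1662×1254.73 + 0.1980×1062.49 + 0.1171×467.17 + 0.1980×438.92 + 0.2240×273.97 + 0.0968×139.53 = 635.3204 per 100,000.
Difference = 597.9539 − 635.3204 = -37.3666.

-37.4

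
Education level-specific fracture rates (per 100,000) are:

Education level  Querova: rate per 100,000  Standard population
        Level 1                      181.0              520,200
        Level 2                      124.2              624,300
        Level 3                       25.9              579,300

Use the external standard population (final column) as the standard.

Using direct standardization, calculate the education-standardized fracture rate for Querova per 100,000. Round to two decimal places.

108.31

Standard total = 1,723,800; weights = 0.3018, 0.3622, 0.3361.
Standardized rate: 0.3018×181.0 + 0.3622×124.2 + 0.3361×25.9 = 108.3061 per 100,000.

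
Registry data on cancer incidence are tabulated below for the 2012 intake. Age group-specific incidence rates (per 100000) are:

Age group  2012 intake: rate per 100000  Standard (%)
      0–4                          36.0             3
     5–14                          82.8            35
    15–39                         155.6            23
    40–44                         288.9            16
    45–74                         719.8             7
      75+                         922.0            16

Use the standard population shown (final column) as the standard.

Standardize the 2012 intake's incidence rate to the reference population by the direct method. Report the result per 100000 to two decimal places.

Standard weights: 0.03, 0.35, 0.23, 0.16, 0.07, 0.16.
Standardized rate: 0.0300×36.0 + 0.3500×82.8 + 0.2300×155.6 + 0.1600×288.9 + 0.0700×719.8 + 0.1600×922.0 = 309.9780 per 100000.

309.98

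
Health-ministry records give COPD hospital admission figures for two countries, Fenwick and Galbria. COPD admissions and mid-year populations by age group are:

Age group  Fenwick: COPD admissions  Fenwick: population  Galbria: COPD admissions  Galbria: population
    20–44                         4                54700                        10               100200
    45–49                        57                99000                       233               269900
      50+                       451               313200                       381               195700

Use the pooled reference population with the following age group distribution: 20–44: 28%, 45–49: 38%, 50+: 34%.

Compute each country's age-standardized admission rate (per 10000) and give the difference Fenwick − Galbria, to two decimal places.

Age-specific rates per 10000 for Fenwick: 0.73, 5.76, 14.40.
For Galbria: 1.00, 8.63, 19.47.
Standard weights: 0.28, 0.38, 0.34.
Fenwick: 0.2800×0.73 + 0.3800×5.76 + 0.3400×14.40 = 7.2885 per 10000.
Galbria: 0.2800×1.00 + 0.3800×8.63 + 0.3400×19.47 = 10.1792 per 10000.
Difference = 7.2885 − 10.1792 = -2.8907.

-2.89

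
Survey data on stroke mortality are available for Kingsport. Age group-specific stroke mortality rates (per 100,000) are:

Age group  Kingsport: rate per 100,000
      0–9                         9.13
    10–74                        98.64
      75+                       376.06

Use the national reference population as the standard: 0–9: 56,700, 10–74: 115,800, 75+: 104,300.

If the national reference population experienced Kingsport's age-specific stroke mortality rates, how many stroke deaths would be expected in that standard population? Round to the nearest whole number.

Expected stroke deaths = Σ (standard pop × age-specific rate ÷ 100,000)
= 56,700×9.13/100,000 + 115,800×98.64/100,000 + 104,300×376.06/100,000
= 5.18 + 114.23 + 392.23 = 511.63.

512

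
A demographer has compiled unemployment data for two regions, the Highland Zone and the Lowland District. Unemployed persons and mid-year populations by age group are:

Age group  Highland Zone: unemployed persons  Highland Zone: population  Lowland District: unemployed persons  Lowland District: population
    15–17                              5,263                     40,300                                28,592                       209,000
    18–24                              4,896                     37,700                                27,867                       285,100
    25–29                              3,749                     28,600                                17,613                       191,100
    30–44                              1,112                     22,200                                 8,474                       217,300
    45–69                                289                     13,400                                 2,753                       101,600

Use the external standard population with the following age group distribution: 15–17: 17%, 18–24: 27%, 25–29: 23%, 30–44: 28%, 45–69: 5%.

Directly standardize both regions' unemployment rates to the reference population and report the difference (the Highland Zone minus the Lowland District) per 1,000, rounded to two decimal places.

Age-specific rates per 1,000 for the Highland Zone: 130.596, 129.867, 131.084, 50.090, 21.567.
For the Lowland District: 136.804, 97.745, 92.166, 38.997, 27.096.
Standard weights: 0.17, 0.27, 0.23, 0.28, 0.05.
The Highland Zone: 0.1700×130.596 + 0.2700×129.867 + 0.2300×131.084 + 0.2800×50.090 + 0.0500×21.567 = 102.5183 per 1,000.
The Lowland District: 0.1700×136.804 + 0.2700×97.745 + 0.2300×92.166 + 0.2800×38.997 + 0.0500×27.096 = 83.1199 per 1,000.
Difference = 102.5183 − 83.1199 = 19.3984.

19.40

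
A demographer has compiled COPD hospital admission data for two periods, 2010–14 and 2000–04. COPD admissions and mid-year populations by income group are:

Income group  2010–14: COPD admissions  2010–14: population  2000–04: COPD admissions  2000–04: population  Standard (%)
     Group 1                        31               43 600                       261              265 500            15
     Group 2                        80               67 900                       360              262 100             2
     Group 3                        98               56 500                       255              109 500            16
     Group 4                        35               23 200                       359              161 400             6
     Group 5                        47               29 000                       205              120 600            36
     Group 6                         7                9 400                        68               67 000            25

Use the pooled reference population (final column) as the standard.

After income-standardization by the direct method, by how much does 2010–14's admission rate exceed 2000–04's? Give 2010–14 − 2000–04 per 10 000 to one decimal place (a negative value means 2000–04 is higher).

-2.8

Income-specific rates per 10 000 for 2010–14: 7.11, 11.78, 17.35, 15.09, 16.21, 7.45.
For 2000–04: 9.83, 13.74, 23.29, 22.24, 17.00, 10.15.
Standard weights: 0.15, 0.02, 0.16, 0.06, 0.36, 0.25.
2010–14: 0.1500×7.11 + 0.0200×11.78 + 0.1600×17.35 + 0.0600×15.09 + 0.3600×16.21 + 0.2500×7.45 = 12.6787 per 10 000.
2000–04: 0.1500×9.83 + 0.0200×13.74 + 0.1600×23.29 + 0.0600×22.24 + 0.3600×17.00 + 0.2500×10.15 = 15.4666 per 10 000.
Difference = 12.6787 − 15.4666 = -2.7879.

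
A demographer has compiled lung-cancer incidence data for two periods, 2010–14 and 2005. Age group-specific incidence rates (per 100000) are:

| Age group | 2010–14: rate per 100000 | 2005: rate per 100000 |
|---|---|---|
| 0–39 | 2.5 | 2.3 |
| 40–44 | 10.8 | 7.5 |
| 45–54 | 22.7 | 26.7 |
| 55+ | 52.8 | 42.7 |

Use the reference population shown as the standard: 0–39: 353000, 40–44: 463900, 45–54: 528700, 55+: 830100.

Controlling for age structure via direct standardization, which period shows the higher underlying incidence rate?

Standard total = 2175700; weights = 0.1622, 0.2132, 0.2430, 0.3815.
2010–14: 0.1622×2.5 + 0.2132×10.8 + 0.2430×22.7 + 0.3815×52.8 = 28.3694 per 100000.
2005: 0.1622×2.3 + 0.2132×7.5 + 0.2430×26.7 + 0.3815×42.7 = 24.7519 per 100000.

2010–14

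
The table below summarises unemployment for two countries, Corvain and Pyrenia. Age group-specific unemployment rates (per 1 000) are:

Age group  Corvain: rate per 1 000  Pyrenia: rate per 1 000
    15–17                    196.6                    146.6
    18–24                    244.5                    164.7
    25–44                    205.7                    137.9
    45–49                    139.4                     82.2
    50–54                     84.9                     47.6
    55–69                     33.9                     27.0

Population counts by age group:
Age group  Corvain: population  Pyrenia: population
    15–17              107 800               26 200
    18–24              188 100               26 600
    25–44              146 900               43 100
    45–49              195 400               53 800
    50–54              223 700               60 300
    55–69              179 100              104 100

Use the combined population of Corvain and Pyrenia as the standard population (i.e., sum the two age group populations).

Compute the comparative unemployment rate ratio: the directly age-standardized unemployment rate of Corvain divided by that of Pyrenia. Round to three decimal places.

Combined standard total = 1 355 100; weights = 0.0989, 0.1584, 0.1402, 0.1839, 0.2096, 0.2090.
Corvain: 0.0989×196.6 + 0.1584×244.5 + 0.1402×205.7 + 0.1839×139.4 + 0.2096×84.9 + 0.2090×33.9 = 137.5338 per 1 000.
Pyrenia: 0.0989×146.6 + 0.1584×164.7 + 0.1402×137.9 + 0.1839×82.2 + 0.2096×47.6 + 0.2090×27.0 = 90.6616 per 1 000.
Ratio = 137.5338 ÷ 90.6616 = 1.51700.

1.517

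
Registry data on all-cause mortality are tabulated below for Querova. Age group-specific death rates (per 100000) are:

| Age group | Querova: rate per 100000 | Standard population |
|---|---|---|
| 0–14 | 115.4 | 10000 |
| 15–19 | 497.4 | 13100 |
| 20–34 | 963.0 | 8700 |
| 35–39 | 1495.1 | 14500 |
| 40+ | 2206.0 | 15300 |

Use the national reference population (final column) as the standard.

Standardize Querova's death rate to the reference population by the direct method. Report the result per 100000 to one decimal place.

1160.4

Standard total = 61600; weights = 0.1623, 0.2127, 0.1412, 0.2354, 0.2484.
Standardized rate: 0.1623×115.4 + 0.2127×497.4 + 0.1412×963.0 + 0.2354×1495.1 + 0.2484×2206.0 = 1160.3700 per 100000.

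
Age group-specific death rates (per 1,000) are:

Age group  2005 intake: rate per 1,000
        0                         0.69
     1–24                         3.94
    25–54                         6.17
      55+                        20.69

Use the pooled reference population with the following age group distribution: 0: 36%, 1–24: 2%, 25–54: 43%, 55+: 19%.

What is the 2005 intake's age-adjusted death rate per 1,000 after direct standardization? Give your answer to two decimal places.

6.91

Standard weights: 0.36, 0.02, 0.43, 0.19.
Standardized rate: 0.3600×0.69 + 0.0200×3.94 + 0.4300×6.17 + 0.1900×20.69 = 6.9114 per 1,000.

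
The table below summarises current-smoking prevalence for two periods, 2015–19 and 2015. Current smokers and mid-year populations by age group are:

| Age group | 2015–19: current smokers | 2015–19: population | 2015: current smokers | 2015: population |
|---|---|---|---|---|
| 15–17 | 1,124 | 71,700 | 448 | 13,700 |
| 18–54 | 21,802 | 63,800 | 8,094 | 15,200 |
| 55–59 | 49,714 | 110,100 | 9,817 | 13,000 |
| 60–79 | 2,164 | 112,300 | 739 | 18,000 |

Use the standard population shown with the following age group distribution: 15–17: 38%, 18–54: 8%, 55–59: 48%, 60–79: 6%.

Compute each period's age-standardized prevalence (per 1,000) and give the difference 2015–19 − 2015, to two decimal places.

-168.78

Age-specific rates per 1,000 for 2015–19: 15.676, 341.724, 451.535, 19.270.
For 2015: 32.701, 532.500, 755.154, 41.056.
Standard weights: 0.38, 0.08, 0.48, 0.06.
2015–19: 0.3800×15.676 + 0.0800×341.724 + 0.4800×451.535 + 0.0600×19.270 = 251.1879 per 1,000.
2015: 0.3800×32.701 + 0.0800×532.500 + 0.4800×755.154 + 0.0600×41.056 = 419.9635 per 1,000.
Difference = 251.1879 − 419.9635 = -168.7755.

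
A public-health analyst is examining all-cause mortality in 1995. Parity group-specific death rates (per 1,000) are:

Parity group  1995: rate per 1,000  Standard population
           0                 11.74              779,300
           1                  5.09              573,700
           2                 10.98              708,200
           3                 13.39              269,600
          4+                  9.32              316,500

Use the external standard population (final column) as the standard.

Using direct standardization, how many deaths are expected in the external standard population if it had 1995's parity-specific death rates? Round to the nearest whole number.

26405

Expected deaths = Σ (standard pop × parity-specific rate ÷ 1,000)
= 779,300×11.74/1,000 + 573,700×5.09/1,000 + 708,200×10.98/1,000 + 269,600×13.39/1,000 + 316,500×9.32/1,000
= 9148.98 + 2920.13 + 7776.04 + 3609.94 + 2949.78 = 26404.88.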